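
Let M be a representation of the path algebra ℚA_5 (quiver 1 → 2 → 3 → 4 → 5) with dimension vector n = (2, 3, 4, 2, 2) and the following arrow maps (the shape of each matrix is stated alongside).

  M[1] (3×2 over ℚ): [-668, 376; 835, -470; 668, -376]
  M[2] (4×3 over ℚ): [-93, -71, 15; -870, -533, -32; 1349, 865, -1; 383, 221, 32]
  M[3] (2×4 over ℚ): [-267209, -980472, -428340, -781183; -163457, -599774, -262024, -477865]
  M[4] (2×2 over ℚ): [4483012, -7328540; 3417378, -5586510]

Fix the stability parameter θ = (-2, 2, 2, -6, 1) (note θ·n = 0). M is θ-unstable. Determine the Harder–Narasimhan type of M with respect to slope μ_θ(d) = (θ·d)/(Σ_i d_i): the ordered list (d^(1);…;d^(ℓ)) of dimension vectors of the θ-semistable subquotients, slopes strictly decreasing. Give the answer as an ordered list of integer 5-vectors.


Interval decomposition of M: I[1,1], I[1,4], I[2,3], I[2,5], I[3,3], I[5,5].
HN type (ℓ=4): μ^(1)=2; μ^(2)=1; μ^(3)=-2/3; μ^(4)=-2

((0, 1, 2, 0, 0); (0, 0, 0, 0, 2); (0, 2, 2, 2, 0); (2, 0, 0, 0, 0))


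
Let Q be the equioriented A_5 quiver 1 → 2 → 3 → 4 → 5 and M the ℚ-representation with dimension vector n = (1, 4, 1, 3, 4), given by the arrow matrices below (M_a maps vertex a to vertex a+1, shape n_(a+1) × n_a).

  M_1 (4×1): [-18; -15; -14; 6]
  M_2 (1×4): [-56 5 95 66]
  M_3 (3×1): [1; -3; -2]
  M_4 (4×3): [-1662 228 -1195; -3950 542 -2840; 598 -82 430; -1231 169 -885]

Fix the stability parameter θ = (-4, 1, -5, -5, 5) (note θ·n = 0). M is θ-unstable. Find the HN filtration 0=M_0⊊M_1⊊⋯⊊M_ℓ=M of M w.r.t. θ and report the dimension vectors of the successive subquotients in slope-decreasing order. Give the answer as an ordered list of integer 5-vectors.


Barcode: M ≅ I[1,5], I[2,2]^3, I[4,4], I[4,5], I[5,5]^2. HN layers by μ_θ (5 steps, strictly decreasing):
  μ^(1)=5; μ^(2)=1; μ^(3)=-3; μ^(4)=-4; μ^(5)=-5

((0, 0, 0, 0, 4); (0, 3, 0, 0, 0); (0, 1, 1, 1, 0); (1, 0, 0, 0, 0); (0, 0, 0, 2, 0))


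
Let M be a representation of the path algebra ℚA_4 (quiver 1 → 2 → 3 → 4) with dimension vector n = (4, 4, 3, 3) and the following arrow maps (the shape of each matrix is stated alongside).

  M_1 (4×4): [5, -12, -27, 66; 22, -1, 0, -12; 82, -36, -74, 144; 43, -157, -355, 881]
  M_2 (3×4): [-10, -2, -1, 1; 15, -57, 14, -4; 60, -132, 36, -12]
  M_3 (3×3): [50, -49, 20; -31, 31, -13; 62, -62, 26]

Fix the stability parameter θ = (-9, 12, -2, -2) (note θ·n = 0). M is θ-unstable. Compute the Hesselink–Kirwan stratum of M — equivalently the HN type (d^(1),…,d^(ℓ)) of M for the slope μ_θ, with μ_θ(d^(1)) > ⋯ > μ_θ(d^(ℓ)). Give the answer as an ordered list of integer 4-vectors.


Via rank(M_{q-1}∘⋯∘M_p): M ≅ I[1,2]^2, I[1,4]^2, I[3,3], I[4,4].
μ_θ-semistable layers: μ^(1)=12; μ^(2)=8/3; μ^(3)=-2; μ^(4)=-9

((0, 2, 0, 0); (0, 2, 2, 2); (0, 0, 1, 1); (4, 0, 0, 0))


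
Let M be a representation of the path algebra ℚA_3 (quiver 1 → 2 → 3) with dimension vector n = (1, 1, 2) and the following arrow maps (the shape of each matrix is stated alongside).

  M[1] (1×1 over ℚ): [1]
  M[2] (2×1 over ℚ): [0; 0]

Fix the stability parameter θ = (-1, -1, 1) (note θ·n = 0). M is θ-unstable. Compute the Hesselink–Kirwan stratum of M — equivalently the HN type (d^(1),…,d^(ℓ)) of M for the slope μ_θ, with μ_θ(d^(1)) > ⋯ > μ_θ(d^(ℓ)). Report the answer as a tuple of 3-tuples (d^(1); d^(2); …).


Barcode: M ≅ I[1,2], I[3,3]^2. HN layers by μ_θ (2 steps, strictly decreasing):
  μ^(1)=1; μ^(2)=-1

((0, 0, 2); (1, 1, 0))


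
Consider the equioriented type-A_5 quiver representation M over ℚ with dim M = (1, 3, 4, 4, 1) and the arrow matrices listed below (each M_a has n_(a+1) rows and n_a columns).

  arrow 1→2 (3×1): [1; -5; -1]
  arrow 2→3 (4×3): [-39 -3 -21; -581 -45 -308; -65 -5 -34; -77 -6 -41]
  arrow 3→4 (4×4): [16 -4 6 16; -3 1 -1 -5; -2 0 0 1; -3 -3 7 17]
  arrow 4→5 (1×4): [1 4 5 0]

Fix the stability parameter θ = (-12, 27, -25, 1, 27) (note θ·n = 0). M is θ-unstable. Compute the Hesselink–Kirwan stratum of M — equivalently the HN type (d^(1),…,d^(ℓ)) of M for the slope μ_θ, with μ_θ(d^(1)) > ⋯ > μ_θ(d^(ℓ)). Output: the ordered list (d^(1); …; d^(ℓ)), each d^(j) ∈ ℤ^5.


Via rank(M_{q-1}∘⋯∘M_p): M ≅ I[1,4], I[2,4], I[2,5], I[3,3], I[4,4].
μ_θ-semistable layers: μ^(1)=27; μ^(2)=1; μ^(3)=-12; μ^(4)=-25

((0, 0, 0, 0, 1); (0, 3, 3, 4, 0); (1, 0, 0, 0, 0); (0, 0, 1, 0, 0))


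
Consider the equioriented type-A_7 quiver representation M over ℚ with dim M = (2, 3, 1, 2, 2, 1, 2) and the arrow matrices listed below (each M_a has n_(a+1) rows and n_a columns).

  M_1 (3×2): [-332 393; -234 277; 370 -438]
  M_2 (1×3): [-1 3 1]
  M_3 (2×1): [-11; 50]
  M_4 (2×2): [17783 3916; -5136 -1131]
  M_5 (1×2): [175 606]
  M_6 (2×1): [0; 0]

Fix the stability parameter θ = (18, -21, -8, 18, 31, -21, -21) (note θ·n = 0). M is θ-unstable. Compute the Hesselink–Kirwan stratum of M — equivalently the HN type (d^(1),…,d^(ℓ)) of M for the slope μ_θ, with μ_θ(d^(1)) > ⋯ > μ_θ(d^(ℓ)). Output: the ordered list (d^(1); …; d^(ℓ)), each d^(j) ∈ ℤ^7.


Interval decomposition of M: I[1,2]^2, I[2,6], I[4,5], I[7,7]^2.
HN type (ℓ=6): μ^(1)=31; μ^(2)=18; μ^(3)=28/3; μ^(4)=-3/2; μ^(5)=-8; μ^(6)=-21

((0, 0, 0, 0, 1, 0, 0); (0, 0, 0, 1, 0, 0, 0); (0, 0, 0, 1, 1, 1, 0); (2, 2, 0, 0, 0, 0, 0); (0, 0, 1, 0, 0, 0, 0); (0, 1, 0, 0, 0, 0, 2))


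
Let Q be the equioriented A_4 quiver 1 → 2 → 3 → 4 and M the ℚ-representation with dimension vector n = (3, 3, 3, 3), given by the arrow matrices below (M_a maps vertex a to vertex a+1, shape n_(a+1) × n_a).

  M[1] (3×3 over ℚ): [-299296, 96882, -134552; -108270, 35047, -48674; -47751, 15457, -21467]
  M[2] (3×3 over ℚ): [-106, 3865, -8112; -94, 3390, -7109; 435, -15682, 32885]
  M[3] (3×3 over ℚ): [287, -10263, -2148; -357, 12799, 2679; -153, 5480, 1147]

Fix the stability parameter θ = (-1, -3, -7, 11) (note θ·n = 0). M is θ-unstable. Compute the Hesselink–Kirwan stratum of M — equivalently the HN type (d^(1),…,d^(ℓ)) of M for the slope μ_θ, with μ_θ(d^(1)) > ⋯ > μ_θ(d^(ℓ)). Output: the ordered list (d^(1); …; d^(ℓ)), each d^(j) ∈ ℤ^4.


Barcode: M ≅ I[1,1], I[1,4]^2, I[2,4]. HN layers by μ_θ (4 steps, strictly decreasing):
  μ^(1)=11; μ^(2)=-1; μ^(3)=-11/3; μ^(4)=-5

((0, 0, 0, 3); (1, 0, 0, 0); (2, 2, 2, 0); (0, 1, 1, 0))


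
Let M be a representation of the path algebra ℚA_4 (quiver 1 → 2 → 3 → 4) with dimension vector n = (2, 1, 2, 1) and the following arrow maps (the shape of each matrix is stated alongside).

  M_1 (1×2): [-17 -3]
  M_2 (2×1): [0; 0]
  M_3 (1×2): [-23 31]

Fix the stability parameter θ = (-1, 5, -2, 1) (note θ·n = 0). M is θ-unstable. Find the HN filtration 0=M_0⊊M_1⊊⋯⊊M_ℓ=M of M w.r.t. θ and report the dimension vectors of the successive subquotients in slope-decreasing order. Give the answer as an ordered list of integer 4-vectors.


Barcode: M ≅ I[1,1], I[1,2], I[3,3], I[3,4]. HN layers by μ_θ (4 steps, strictly decreasing):
  μ^(1)=5; μ^(2)=1; μ^(3)=-1; μ^(4)=-2

((0, 1, 0, 0); (0, 0, 0, 1); (2, 0, 0, 0); (0, 0, 2, 0))


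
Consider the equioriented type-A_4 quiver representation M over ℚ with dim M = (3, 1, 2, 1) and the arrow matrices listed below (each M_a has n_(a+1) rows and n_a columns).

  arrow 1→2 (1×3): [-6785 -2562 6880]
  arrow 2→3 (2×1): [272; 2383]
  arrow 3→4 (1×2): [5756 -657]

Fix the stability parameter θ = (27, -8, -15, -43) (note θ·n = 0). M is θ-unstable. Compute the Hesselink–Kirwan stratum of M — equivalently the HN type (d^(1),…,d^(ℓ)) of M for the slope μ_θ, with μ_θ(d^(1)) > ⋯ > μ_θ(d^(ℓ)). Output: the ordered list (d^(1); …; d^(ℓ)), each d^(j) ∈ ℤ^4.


Interval decomposition of M: I[1,1]^2, I[1,4], I[3,3].
HN type (ℓ=3): μ^(1)=27; μ^(2)=-39/4; μ^(3)=-15

((2, 0, 0, 0); (1, 1, 1, 1); (0, 0, 1, 0))


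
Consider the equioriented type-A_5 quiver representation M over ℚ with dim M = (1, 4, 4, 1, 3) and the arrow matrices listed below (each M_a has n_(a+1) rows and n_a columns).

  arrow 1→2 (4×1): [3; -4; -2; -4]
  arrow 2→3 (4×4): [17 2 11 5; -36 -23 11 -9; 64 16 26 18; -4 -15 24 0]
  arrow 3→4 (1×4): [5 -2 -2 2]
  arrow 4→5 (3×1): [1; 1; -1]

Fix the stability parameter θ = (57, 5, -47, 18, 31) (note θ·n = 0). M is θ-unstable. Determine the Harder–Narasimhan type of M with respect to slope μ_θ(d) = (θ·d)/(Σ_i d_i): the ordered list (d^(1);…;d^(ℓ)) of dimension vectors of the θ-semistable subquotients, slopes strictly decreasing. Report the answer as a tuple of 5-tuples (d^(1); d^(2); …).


Via rank(M_{q-1}∘⋯∘M_p): M ≅ I[1,5], I[2,2], I[2,3]^2, I[3,3], I[5,5]^2.
μ_θ-semistable layers: μ^(1)=31; μ^(2)=18; μ^(3)=5; μ^(4)=-21; μ^(5)=-47

((0, 0, 0, 0, 3); (0, 0, 0, 1, 0); (1, 2, 1, 0, 0); (0, 2, 2, 0, 0); (0, 0, 1, 0, 0))


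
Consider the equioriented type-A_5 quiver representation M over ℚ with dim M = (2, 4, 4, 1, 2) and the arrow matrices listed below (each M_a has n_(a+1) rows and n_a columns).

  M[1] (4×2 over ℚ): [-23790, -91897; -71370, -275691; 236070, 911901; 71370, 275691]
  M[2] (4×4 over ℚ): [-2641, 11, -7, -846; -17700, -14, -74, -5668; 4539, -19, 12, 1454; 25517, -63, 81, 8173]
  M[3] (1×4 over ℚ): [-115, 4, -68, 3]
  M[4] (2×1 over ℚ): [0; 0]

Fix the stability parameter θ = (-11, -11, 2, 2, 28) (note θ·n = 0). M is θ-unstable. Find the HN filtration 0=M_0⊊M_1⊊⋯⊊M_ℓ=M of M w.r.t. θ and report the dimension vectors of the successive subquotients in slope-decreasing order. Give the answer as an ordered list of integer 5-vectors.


Barcode: M ≅ I[1,1], I[1,4], I[2,3]^3, I[5,5]^2. HN layers by μ_θ (3 steps, strictly decreasing):
  μ^(1)=28; μ^(2)=2; μ^(3)=-11

((0, 0, 0, 0, 2); (0, 0, 4, 1, 0); (2, 4, 0, 0, 0))


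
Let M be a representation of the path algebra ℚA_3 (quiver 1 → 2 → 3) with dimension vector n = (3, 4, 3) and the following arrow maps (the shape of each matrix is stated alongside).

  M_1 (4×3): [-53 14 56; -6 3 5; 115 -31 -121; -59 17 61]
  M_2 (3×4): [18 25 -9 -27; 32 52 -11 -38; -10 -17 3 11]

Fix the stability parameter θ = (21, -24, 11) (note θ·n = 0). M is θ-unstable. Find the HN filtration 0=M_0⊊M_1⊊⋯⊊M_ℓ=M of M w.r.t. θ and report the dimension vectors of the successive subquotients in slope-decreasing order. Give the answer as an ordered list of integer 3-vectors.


Via rank(M_{q-1}∘⋯∘M_p): M ≅ I[1,3]^3, I[2,2].
μ_θ-semistable layers: μ^(1)=11; μ^(2)=-3/2; μ^(3)=-24

((0, 0, 3); (3, 3, 0); (0, 1, 0))


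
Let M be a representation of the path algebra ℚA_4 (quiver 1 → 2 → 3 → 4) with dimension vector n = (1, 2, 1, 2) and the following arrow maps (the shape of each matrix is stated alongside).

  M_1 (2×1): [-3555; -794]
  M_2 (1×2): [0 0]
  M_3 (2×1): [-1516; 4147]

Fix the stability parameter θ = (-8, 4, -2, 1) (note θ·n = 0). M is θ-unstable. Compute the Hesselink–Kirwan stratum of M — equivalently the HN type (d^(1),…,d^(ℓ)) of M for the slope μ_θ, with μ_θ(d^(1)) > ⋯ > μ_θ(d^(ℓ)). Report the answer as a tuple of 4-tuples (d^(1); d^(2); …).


Barcode: M ≅ I[1,2], I[2,2], I[3,4], I[4,4]. HN layers by μ_θ (4 steps, strictly decreasing):
  μ^(1)=4; μ^(2)=1; μ^(3)=-2; μ^(4)=-8

((0, 2, 0, 0); (0, 0, 0, 2); (0, 0, 1, 0); (1, 0, 0, 0))


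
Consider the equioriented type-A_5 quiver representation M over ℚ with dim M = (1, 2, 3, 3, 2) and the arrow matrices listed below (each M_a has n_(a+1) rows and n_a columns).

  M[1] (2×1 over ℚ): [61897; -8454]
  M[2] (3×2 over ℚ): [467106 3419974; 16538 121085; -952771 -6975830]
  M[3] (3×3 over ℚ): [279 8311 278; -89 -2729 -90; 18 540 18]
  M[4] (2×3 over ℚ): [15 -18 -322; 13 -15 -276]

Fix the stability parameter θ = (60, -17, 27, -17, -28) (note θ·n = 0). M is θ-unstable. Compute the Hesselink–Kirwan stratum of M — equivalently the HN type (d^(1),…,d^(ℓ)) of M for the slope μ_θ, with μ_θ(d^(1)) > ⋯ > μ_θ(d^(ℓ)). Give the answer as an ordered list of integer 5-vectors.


Via rank(M_{q-1}∘⋯∘M_p): M ≅ I[1,4], I[2,5], I[3,3], I[4,5].
μ_θ-semistable layers: μ^(1)=27; μ^(2)=53/4; μ^(3)=-6; μ^(4)=-17; μ^(5)=-45/2

((0, 0, 1, 0, 0); (1, 1, 1, 1, 0); (0, 0, 1, 1, 1); (0, 1, 0, 0, 0); (0, 0, 0, 1, 1))


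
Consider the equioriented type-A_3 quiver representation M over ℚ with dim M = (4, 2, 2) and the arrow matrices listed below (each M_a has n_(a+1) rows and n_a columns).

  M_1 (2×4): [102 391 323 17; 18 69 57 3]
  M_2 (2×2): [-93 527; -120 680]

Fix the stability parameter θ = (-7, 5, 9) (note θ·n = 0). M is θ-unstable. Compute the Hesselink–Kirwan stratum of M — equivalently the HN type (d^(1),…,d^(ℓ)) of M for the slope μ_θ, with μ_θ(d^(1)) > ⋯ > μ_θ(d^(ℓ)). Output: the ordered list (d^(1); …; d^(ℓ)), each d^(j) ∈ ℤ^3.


Via rank(M_{q-1}∘⋯∘M_p): M ≅ I[1,1]^3, I[1,2], I[2,3], I[3,3].
μ_θ-semistable layers: μ^(1)=9; μ^(2)=5; μ^(3)=-7

((0, 0, 2); (0, 2, 0); (4, 0, 0))


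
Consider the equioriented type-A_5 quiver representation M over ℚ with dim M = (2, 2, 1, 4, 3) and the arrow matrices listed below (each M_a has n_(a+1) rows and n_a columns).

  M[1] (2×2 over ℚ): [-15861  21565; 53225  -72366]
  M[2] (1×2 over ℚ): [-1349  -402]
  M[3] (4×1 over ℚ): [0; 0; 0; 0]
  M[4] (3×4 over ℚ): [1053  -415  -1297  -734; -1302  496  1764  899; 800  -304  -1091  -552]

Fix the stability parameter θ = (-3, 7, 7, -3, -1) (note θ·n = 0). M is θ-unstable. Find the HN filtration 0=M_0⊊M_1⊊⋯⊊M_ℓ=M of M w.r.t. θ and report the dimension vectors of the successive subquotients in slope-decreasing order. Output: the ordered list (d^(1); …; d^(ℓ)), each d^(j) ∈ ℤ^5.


Barcode: M ≅ I[1,2], I[1,3], I[4,4], I[4,5]^3. HN layers by μ_θ (3 steps, strictly decreasing):
  μ^(1)=7; μ^(2)=-1; μ^(3)=-3

((0, 2, 1, 0, 0); (0, 0, 0, 0, 3); (2, 0, 0, 4, 0))


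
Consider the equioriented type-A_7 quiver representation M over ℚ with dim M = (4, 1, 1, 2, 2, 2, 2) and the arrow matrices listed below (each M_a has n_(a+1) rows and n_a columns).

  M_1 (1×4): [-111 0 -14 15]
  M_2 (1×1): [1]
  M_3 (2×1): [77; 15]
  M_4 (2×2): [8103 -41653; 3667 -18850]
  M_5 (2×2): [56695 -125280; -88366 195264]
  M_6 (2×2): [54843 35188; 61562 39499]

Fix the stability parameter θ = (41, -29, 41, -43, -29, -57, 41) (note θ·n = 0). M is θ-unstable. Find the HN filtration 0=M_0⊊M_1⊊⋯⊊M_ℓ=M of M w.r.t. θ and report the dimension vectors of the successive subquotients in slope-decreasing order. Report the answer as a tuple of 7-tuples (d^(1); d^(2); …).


Barcode: M ≅ I[1,1]^3, I[1,5], I[4,7], I[6,7]. HN layers by μ_θ (4 steps, strictly decreasing):
  μ^(1)=41; μ^(2)=-19/5; μ^(3)=-43; μ^(4)=-57

((3, 0, 0, 0, 0, 0, 2); (1, 1, 1, 1, 1, 0, 0); (0, 0, 0, 1, 1, 1, 0); (0, 0, 0, 0, 0, 1, 0))


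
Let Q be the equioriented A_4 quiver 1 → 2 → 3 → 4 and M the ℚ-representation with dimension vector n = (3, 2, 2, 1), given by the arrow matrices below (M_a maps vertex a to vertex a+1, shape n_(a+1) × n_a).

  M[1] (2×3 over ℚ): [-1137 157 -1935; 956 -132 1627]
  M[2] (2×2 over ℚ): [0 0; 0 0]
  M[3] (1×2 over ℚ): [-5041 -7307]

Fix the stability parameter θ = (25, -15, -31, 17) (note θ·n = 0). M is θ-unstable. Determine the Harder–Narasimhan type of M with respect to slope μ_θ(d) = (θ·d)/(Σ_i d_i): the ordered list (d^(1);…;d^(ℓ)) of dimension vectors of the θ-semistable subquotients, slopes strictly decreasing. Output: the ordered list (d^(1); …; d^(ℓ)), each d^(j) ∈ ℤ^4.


Via rank(M_{q-1}∘⋯∘M_p): M ≅ I[1,1], I[1,2]^2, I[3,3], I[3,4].
μ_θ-semistable layers: μ^(1)=25; μ^(2)=17; μ^(3)=5; μ^(4)=-31

((1, 0, 0, 0); (0, 0, 0, 1); (2, 2, 0, 0); (0, 0, 2, 0))


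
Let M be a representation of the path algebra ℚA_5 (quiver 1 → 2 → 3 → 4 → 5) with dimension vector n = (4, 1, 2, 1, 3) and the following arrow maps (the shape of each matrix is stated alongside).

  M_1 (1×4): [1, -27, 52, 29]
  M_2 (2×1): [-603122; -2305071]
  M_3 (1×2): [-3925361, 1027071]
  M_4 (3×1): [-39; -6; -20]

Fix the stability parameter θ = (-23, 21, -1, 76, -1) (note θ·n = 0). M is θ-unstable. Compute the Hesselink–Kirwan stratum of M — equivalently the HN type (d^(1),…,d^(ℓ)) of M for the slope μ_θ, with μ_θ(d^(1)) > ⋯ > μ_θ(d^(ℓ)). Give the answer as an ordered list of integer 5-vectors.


Via rank(M_{q-1}∘⋯∘M_p): M ≅ I[1,1]^3, I[1,5], I[3,3], I[5,5]^2.
μ_θ-semistable layers: μ^(1)=75/2; μ^(2)=10; μ^(3)=-1; μ^(4)=-23

((0, 0, 0, 1, 1); (0, 1, 1, 0, 0); (0, 0, 1, 0, 2); (4, 0, 0, 0, 0))


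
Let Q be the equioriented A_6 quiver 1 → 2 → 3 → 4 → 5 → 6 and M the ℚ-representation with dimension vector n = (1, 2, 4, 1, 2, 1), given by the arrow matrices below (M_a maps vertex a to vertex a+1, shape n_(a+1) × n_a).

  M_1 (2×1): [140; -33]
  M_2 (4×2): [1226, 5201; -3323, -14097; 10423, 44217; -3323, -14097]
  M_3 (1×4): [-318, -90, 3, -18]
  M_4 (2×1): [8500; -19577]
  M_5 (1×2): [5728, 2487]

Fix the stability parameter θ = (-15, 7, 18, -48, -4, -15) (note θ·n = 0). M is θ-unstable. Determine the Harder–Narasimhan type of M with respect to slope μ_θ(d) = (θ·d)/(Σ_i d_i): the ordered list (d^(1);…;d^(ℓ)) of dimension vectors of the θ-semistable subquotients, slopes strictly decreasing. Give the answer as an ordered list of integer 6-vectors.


Barcode: M ≅ I[1,6], I[2,3], I[3,3]^2, I[5,5]. HN layers by μ_θ (5 steps, strictly decreasing):
  μ^(1)=18; μ^(2)=7; μ^(3)=-4; μ^(4)=-42/5; μ^(5)=-15

((0, 0, 3, 0, 0, 0); (0, 1, 0, 0, 0, 0); (0, 0, 0, 0, 1, 0); (0, 1, 1, 1, 1, 1); (1, 0, 0, 0, 0, 0))


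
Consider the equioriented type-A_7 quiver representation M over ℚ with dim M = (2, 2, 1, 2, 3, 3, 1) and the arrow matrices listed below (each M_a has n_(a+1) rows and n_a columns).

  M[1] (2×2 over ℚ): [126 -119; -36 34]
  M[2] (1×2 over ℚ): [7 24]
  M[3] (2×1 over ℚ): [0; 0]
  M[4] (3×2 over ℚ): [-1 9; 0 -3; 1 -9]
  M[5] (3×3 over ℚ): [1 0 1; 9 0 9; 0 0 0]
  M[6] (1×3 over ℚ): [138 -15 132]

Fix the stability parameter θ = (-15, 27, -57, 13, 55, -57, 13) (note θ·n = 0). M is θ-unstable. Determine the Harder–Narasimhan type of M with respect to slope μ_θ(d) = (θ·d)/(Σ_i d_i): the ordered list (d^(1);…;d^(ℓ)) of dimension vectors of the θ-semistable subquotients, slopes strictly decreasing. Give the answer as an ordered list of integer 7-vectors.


Barcode: M ≅ I[1,1], I[1,3], I[2,2], I[4,5]^2, I[5,7], I[6,6]^2. HN layers by μ_θ (6 steps, strictly decreasing):
  μ^(1)=55; μ^(2)=27; μ^(3)=13; μ^(4)=-1; μ^(5)=-15; μ^(6)=-57

((0, 0, 0, 0, 2, 0, 0); (0, 1, 0, 0, 0, 0, 0); (0, 0, 0, 2, 0, 0, 1); (0, 0, 0, 0, 1, 1, 0); (2, 1, 1, 0, 0, 0, 0); (0, 0, 0, 0, 0, 2, 0))


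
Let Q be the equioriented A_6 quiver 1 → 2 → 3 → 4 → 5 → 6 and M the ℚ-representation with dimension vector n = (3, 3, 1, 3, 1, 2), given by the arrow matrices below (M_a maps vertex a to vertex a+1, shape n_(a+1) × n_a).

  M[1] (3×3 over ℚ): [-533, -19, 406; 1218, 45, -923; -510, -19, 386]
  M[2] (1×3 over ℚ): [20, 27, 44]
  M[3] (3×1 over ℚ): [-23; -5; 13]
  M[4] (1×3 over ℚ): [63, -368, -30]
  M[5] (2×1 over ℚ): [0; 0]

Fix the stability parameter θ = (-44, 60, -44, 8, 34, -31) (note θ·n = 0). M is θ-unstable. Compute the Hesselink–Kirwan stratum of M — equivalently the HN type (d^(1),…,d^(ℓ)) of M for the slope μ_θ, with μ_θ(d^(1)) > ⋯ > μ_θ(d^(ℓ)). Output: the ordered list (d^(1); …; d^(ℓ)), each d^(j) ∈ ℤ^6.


Interval decomposition of M: I[1,2]^2, I[1,5], I[4,4]^2, I[6,6]^2.
HN type (ℓ=5): μ^(1)=60; μ^(2)=34; μ^(3)=8; μ^(4)=-31; μ^(5)=-44

((0, 2, 0, 0, 0, 0); (0, 0, 0, 0, 1, 0); (0, 1, 1, 3, 0, 0); (0, 0, 0, 0, 0, 2); (3, 0, 0, 0, 0, 0))


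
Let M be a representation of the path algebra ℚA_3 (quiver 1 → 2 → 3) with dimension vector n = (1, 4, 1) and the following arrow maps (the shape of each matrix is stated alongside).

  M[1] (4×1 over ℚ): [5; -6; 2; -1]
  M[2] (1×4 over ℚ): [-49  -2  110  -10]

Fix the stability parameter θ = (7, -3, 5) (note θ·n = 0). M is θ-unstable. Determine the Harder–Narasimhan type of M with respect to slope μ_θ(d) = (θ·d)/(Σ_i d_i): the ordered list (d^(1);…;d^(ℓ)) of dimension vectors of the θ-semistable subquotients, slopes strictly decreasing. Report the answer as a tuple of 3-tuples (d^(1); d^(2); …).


Barcode: M ≅ I[1,3], I[2,2]^3. HN layers by μ_θ (3 steps, strictly decreasing):
  μ^(1)=5; μ^(2)=2; μ^(3)=-3

((0, 0, 1); (1, 1, 0); (0, 3, 0))


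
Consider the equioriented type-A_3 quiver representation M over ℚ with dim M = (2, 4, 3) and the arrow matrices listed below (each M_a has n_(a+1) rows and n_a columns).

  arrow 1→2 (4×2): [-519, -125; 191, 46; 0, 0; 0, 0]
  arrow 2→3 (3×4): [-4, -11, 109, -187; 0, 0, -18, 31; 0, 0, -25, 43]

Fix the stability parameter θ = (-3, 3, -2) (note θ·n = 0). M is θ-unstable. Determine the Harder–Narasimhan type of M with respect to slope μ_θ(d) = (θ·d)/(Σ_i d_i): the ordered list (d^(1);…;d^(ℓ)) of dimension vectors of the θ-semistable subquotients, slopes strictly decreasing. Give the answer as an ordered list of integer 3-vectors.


Via rank(M_{q-1}∘⋯∘M_p): M ≅ I[1,2], I[1,3], I[2,3]^2.
μ_θ-semistable layers: μ^(1)=3; μ^(2)=1/2; μ^(3)=-3

((0, 1, 0); (0, 3, 3); (2, 0, 0))


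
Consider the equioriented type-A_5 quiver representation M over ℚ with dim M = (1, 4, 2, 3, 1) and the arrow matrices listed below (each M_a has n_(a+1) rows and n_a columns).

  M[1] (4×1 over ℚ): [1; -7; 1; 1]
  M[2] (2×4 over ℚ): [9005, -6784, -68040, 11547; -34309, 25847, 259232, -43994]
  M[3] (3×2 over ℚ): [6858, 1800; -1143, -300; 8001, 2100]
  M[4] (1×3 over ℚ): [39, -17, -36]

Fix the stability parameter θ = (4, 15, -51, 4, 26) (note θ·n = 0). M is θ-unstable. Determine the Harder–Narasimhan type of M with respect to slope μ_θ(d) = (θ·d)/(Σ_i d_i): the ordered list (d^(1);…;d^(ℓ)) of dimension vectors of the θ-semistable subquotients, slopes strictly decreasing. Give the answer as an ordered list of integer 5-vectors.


Interval decomposition of M: I[1,2], I[2,2], I[2,3], I[2,5], I[4,4]^2.
HN type (ℓ=4): μ^(1)=26; μ^(2)=15; μ^(3)=4; μ^(4)=-18

((0, 0, 0, 0, 1); (0, 2, 0, 0, 0); (1, 0, 0, 3, 0); (0, 2, 2, 0, 0))


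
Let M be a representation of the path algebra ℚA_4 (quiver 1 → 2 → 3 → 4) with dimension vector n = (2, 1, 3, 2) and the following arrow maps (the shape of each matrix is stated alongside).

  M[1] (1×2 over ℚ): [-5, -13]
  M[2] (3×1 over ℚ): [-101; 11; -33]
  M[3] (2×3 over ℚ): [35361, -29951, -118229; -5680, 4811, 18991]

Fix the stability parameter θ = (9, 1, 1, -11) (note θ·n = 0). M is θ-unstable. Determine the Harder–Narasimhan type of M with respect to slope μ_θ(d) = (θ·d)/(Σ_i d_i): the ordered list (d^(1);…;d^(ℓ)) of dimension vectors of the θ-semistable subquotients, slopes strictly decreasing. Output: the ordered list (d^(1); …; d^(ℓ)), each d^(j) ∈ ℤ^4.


Via rank(M_{q-1}∘⋯∘M_p): M ≅ I[1,1], I[1,4], I[3,3], I[3,4].
μ_θ-semistable layers: μ^(1)=9; μ^(2)=1; μ^(3)=0; μ^(4)=-5

((1, 0, 0, 0); (0, 0, 1, 0); (1, 1, 1, 1); (0, 0, 1, 1))


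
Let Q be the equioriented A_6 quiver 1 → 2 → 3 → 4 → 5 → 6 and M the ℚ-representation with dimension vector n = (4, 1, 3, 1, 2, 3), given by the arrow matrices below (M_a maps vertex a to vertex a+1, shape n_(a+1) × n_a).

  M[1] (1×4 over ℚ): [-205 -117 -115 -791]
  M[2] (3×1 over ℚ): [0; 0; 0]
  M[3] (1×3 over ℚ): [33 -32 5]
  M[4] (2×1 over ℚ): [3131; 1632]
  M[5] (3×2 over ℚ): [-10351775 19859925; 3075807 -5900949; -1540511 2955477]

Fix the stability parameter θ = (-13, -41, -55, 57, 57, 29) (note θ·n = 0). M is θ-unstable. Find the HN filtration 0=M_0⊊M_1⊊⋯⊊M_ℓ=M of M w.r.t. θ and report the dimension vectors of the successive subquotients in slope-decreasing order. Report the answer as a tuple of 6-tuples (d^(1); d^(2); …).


Barcode: M ≅ I[1,1]^3, I[1,2], I[3,3]^2, I[3,6], I[5,5], I[6,6]^2. HN layers by μ_θ (6 steps, strictly decreasing):
  μ^(1)=57; μ^(2)=143/3; μ^(3)=29; μ^(4)=-13; μ^(5)=-27; μ^(6)=-55

((0, 0, 0, 0, 1, 0); (0, 0, 0, 1, 1, 1); (0, 0, 0, 0, 0, 2); (3, 0, 0, 0, 0, 0); (1, 1, 0, 0, 0, 0); (0, 0, 3, 0, 0, 0))


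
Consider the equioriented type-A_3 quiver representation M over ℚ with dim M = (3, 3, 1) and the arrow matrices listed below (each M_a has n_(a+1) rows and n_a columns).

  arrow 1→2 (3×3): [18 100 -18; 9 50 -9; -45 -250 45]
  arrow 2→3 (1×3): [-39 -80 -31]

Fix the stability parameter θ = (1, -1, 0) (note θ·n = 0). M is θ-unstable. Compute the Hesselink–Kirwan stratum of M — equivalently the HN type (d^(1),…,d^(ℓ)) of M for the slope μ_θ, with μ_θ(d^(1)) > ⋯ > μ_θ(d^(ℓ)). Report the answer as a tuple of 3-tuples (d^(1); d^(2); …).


Barcode: M ≅ I[1,1]^2, I[1,3], I[2,2]^2. HN layers by μ_θ (3 steps, strictly decreasing):
  μ^(1)=1; μ^(2)=0; μ^(3)=-1

((2, 0, 0); (1, 1, 1); (0, 2, 0))


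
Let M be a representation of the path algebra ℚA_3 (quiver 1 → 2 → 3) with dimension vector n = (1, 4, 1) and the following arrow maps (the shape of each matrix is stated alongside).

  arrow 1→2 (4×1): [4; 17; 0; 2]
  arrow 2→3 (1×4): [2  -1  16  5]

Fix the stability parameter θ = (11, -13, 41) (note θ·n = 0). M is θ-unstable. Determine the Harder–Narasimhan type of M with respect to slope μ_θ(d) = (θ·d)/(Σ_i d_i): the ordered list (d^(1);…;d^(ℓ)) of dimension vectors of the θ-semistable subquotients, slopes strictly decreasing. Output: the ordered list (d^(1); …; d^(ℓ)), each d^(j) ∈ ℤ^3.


Barcode: M ≅ I[1,3], I[2,2]^3. HN layers by μ_θ (3 steps, strictly decreasing):
  μ^(1)=41; μ^(2)=-1; μ^(3)=-13

((0, 0, 1); (1, 1, 0); (0, 3, 0))


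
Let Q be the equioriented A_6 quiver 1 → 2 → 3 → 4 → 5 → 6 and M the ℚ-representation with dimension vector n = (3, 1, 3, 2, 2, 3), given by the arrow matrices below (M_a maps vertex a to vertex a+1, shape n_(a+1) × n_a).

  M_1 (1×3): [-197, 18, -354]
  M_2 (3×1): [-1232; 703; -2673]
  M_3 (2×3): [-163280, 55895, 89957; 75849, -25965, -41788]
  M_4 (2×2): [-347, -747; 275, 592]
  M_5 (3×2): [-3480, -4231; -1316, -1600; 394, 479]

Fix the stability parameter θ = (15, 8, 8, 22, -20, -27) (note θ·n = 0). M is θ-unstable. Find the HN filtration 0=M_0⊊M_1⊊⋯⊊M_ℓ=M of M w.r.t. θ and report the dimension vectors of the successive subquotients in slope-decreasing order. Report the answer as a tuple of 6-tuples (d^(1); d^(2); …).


Via rank(M_{q-1}∘⋯∘M_p): M ≅ I[1,1]^2, I[1,6], I[3,3], I[3,6], I[6,6].
μ_θ-semistable layers: μ^(1)=15; μ^(2)=8; μ^(3)=1; μ^(4)=-17/4; μ^(5)=-27

((2, 0, 0, 0, 0, 0); (0, 0, 1, 0, 0, 0); (1, 1, 1, 1, 1, 1); (0, 0, 1, 1, 1, 1); (0, 0, 0, 0, 0, 1))


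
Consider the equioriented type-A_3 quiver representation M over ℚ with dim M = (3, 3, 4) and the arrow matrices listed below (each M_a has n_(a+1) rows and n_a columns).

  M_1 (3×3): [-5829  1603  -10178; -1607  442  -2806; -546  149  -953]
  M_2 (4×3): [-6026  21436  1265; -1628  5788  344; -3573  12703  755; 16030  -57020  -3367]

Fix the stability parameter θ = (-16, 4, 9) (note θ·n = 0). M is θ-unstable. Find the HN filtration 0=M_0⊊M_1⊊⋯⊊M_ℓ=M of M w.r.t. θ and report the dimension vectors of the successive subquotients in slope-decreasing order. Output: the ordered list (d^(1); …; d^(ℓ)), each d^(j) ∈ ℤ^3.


Barcode: M ≅ I[1,2], I[1,3]^2, I[3,3]^2. HN layers by μ_θ (3 steps, strictly decreasing):
  μ^(1)=9; μ^(2)=4; μ^(3)=-16

((0, 0, 4); (0, 3, 0); (3, 0, 0))


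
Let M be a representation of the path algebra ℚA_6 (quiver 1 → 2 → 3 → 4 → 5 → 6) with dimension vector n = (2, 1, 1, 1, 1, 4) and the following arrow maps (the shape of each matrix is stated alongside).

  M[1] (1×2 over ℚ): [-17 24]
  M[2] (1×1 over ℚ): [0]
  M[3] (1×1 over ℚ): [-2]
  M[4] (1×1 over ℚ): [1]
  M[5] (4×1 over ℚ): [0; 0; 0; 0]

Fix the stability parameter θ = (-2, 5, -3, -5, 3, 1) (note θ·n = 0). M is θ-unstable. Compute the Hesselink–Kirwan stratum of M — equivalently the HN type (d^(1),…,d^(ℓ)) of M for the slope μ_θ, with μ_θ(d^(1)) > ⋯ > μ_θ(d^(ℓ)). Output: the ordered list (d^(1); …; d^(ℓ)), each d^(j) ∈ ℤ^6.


Barcode: M ≅ I[1,1], I[1,2], I[3,5], I[6,6]^4. HN layers by μ_θ (5 steps, strictly decreasing):
  μ^(1)=5; μ^(2)=3; μ^(3)=1; μ^(4)=-2; μ^(5)=-4

((0, 1, 0, 0, 0, 0); (0, 0, 0, 0, 1, 0); (0, 0, 0, 0, 0, 4); (2, 0, 0, 0, 0, 0); (0, 0, 1, 1, 0, 0))


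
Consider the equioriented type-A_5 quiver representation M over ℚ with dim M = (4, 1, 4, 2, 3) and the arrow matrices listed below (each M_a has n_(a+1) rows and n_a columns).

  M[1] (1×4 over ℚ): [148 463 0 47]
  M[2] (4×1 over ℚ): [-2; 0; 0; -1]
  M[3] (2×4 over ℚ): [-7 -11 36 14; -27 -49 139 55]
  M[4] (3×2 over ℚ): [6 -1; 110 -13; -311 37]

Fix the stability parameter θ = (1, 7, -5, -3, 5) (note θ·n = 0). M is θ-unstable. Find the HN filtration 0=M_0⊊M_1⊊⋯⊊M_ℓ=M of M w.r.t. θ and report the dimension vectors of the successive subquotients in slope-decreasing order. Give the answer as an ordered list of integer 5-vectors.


Barcode: M ≅ I[1,1]^3, I[1,5], I[3,3]^2, I[3,5], I[5,5]. HN layers by μ_θ (5 steps, strictly decreasing):
  μ^(1)=5; μ^(2)=1; μ^(3)=0; μ^(4)=-3; μ^(5)=-5

((0, 0, 0, 0, 3); (3, 0, 0, 0, 0); (1, 1, 1, 1, 0); (0, 0, 0, 1, 0); (0, 0, 3, 0, 0))


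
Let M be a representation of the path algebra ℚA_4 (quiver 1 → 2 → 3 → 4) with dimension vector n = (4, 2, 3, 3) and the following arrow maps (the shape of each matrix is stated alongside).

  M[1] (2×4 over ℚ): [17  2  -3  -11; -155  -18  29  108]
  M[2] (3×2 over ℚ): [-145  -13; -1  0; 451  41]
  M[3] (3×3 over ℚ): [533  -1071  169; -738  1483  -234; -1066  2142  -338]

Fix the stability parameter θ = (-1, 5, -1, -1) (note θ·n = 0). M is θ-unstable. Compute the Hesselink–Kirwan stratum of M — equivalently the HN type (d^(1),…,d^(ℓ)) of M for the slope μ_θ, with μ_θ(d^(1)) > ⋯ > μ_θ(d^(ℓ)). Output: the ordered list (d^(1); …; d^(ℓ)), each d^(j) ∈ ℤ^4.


Via rank(M_{q-1}∘⋯∘M_p): M ≅ I[1,1]^2, I[1,3], I[1,4], I[3,4], I[4,4].
μ_θ-semistable layers: μ^(1)=2; μ^(2)=1; μ^(3)=-1

((0, 1, 1, 0); (0, 1, 1, 1); (4, 0, 1, 2))


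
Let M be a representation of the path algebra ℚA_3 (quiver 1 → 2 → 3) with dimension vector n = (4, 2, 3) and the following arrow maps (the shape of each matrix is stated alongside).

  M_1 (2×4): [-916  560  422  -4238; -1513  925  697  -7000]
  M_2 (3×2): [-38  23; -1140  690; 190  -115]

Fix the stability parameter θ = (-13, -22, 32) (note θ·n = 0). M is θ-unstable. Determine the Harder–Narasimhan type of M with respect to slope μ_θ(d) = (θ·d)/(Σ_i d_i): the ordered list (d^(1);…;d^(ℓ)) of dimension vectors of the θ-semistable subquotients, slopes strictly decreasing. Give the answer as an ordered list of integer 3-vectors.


Barcode: M ≅ I[1,1]^2, I[1,2], I[1,3], I[3,3]^2. HN layers by μ_θ (3 steps, strictly decreasing):
  μ^(1)=32; μ^(2)=-13; μ^(3)=-35/2

((0, 0, 3); (2, 0, 0); (2, 2, 0))


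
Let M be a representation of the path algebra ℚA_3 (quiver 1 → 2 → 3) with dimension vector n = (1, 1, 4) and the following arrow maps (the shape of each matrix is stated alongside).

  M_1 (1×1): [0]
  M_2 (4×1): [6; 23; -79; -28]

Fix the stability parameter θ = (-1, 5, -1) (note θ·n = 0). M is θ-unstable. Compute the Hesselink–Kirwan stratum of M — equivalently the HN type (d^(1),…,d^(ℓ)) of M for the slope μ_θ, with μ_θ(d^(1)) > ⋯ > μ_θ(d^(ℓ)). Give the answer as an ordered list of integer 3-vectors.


Interval decomposition of M: I[1,1], I[2,3], I[3,3]^3.
HN type (ℓ=2): μ^(1)=2; μ^(2)=-1

((0, 1, 1); (1, 0, 3))


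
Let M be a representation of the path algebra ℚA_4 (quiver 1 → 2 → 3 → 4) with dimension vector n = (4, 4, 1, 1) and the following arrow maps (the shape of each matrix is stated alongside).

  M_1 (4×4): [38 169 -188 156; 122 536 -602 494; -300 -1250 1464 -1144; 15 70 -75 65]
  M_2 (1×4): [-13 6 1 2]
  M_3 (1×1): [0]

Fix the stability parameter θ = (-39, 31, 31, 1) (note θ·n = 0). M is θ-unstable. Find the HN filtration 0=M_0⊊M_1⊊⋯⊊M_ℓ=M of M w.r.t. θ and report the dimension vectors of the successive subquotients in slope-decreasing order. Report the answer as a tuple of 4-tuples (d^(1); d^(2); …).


Interval decomposition of M: I[1,1]^2, I[1,2], I[1,3], I[2,2]^2, I[4,4].
HN type (ℓ=3): μ^(1)=31; μ^(2)=1; μ^(3)=-39

((0, 4, 1, 0); (0, 0, 0, 1); (4, 0, 0, 0))


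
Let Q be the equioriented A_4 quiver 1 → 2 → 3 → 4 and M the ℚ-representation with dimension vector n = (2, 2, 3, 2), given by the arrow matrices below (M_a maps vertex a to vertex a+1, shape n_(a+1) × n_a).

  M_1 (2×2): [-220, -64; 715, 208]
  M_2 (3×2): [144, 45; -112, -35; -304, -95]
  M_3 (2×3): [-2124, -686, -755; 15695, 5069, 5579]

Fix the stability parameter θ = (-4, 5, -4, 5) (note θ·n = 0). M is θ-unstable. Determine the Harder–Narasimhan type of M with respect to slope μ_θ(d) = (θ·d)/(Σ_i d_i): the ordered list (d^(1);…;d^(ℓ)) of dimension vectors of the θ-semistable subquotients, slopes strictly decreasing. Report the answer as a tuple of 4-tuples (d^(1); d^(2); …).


Interval decomposition of M: I[1,1], I[1,4], I[2,2], I[3,3], I[3,4].
HN type (ℓ=3): μ^(1)=5; μ^(2)=1/2; μ^(3)=-4

((0, 1, 0, 2); (0, 1, 1, 0); (2, 0, 2, 0))


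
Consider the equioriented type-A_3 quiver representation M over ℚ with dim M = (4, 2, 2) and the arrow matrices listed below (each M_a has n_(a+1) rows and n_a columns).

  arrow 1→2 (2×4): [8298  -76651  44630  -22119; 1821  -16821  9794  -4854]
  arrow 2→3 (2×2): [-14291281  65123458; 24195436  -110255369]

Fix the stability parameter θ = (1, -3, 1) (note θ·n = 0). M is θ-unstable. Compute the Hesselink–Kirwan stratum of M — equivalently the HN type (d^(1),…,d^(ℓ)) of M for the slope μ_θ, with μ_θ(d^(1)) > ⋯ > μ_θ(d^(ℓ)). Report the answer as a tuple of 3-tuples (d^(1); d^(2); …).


Interval decomposition of M: I[1,1]^2, I[1,3]^2.
HN type (ℓ=2): μ^(1)=1; μ^(2)=-1

((2, 0, 2); (2, 2, 0))


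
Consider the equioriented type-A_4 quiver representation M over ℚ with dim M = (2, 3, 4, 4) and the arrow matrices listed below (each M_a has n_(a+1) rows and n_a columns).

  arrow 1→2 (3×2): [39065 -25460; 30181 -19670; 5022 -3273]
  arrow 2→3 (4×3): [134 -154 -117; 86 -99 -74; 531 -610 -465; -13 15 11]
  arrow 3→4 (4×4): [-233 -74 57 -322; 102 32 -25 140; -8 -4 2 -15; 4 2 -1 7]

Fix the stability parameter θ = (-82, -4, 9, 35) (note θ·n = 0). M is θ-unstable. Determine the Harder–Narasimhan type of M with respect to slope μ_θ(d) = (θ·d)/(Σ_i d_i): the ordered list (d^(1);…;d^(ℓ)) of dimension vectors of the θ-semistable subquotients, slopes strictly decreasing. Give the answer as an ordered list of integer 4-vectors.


Interval decomposition of M: I[1,4]^2, I[2,4], I[3,4].
HN type (ℓ=4): μ^(1)=35; μ^(2)=9; μ^(3)=-4; μ^(4)=-82

((0, 0, 0, 4); (0, 0, 4, 0); (0, 3, 0, 0); (2, 0, 0, 0))


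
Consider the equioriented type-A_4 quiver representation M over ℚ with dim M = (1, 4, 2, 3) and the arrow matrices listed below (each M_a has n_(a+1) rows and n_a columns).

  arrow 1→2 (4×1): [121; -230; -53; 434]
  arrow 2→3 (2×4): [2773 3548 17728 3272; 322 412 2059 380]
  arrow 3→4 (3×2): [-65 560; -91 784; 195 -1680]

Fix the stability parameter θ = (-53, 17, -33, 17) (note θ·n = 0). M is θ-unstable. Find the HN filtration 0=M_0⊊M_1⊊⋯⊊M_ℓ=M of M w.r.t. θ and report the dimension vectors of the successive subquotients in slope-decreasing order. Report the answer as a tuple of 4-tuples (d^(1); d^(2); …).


Barcode: M ≅ I[1,4], I[2,2]^2, I[2,3], I[4,4]^2. HN layers by μ_θ (3 steps, strictly decreasing):
  μ^(1)=17; μ^(2)=-8; μ^(3)=-53

((0, 2, 0, 3); (0, 2, 2, 0); (1, 0, 0, 0))


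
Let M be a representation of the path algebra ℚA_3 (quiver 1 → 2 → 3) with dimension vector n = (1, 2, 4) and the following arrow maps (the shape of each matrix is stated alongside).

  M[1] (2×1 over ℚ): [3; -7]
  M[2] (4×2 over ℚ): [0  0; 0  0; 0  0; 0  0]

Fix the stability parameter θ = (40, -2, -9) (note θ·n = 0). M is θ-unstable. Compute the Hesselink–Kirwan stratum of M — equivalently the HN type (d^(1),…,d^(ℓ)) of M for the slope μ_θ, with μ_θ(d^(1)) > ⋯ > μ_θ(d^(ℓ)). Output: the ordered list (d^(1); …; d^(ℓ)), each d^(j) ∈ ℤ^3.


Via rank(M_{q-1}∘⋯∘M_p): M ≅ I[1,2], I[2,2], I[3,3]^4.
μ_θ-semistable layers: μ^(1)=19; μ^(2)=-2; μ^(3)=-9

((1, 1, 0); (0, 1, 0); (0, 0, 4))


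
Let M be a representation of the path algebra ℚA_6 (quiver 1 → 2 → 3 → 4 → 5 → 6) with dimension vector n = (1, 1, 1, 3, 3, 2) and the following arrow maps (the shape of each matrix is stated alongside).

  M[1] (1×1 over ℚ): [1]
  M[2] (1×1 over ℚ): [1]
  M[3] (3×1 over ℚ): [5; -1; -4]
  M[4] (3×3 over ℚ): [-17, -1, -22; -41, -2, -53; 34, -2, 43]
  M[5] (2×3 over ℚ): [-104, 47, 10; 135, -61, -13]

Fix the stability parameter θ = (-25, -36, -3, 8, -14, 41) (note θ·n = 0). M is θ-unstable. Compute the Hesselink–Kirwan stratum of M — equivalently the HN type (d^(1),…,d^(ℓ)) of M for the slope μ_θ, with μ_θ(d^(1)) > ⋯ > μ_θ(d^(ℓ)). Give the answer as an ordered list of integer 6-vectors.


Interval decomposition of M: I[1,6], I[4,5], I[4,6].
HN type (ℓ=3): μ^(1)=41; μ^(2)=-3; μ^(3)=-61/2

((0, 0, 0, 0, 0, 2); (0, 0, 1, 3, 3, 0); (1, 1, 0, 0, 0, 0))


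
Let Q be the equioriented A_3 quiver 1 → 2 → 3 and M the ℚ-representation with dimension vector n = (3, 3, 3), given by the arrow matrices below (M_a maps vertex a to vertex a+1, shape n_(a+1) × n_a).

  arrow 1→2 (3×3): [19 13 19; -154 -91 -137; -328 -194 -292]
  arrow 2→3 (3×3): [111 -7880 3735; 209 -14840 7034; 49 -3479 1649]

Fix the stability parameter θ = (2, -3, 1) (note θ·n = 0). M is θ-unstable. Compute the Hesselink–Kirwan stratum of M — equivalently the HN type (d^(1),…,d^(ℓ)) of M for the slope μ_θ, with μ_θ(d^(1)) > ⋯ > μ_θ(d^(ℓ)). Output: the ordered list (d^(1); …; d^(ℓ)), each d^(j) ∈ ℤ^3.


Barcode: M ≅ I[1,3]^3. HN layers by μ_θ (2 steps, strictly decreasing):
  μ^(1)=1; μ^(2)=-1/2

((0, 0, 3); (3, 3, 0))


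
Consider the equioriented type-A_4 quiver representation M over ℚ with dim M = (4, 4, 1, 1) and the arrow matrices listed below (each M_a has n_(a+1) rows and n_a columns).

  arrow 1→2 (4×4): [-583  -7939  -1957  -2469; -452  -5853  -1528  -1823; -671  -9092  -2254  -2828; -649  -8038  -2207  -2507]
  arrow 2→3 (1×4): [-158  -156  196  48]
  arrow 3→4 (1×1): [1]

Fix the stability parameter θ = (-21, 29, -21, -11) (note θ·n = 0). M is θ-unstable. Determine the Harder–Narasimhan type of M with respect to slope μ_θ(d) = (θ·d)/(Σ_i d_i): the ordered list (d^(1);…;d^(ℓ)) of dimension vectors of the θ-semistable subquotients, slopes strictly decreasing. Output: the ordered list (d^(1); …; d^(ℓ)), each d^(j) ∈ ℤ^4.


Barcode: M ≅ I[1,2]^3, I[1,4]. HN layers by μ_θ (3 steps, strictly decreasing):
  μ^(1)=29; μ^(2)=-1; μ^(3)=-21

((0, 3, 0, 0); (0, 1, 1, 1); (4, 0, 0, 0))


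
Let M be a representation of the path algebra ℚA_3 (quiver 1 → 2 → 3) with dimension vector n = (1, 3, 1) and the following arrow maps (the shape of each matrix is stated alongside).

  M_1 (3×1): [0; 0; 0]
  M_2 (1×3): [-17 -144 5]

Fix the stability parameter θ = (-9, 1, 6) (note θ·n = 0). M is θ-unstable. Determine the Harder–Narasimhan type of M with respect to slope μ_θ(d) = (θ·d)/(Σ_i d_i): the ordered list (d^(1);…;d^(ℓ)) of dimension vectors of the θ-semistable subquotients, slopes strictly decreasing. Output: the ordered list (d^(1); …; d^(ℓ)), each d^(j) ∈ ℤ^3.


Via rank(M_{q-1}∘⋯∘M_p): M ≅ I[1,1], I[2,2]^2, I[2,3].
μ_θ-semistable layers: μ^(1)=6; μ^(2)=1; μ^(3)=-9

((0, 0, 1); (0, 3, 0); (1, 0, 0))
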